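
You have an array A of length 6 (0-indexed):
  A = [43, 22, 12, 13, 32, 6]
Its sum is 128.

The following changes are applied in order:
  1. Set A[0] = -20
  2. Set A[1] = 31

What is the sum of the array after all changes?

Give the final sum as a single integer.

Answer: 74

Derivation:
Initial sum: 128
Change 1: A[0] 43 -> -20, delta = -63, sum = 65
Change 2: A[1] 22 -> 31, delta = 9, sum = 74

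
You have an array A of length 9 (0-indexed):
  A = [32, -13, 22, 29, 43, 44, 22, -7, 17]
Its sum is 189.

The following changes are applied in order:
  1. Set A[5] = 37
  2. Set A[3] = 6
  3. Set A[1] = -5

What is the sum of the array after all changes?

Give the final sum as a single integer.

Initial sum: 189
Change 1: A[5] 44 -> 37, delta = -7, sum = 182
Change 2: A[3] 29 -> 6, delta = -23, sum = 159
Change 3: A[1] -13 -> -5, delta = 8, sum = 167

Answer: 167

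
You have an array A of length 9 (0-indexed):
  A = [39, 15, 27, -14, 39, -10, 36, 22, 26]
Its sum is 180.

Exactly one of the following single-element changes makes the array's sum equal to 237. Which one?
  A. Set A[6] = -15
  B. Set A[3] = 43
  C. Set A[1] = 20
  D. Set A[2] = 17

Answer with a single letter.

Option A: A[6] 36->-15, delta=-51, new_sum=180+(-51)=129
Option B: A[3] -14->43, delta=57, new_sum=180+(57)=237 <-- matches target
Option C: A[1] 15->20, delta=5, new_sum=180+(5)=185
Option D: A[2] 27->17, delta=-10, new_sum=180+(-10)=170

Answer: B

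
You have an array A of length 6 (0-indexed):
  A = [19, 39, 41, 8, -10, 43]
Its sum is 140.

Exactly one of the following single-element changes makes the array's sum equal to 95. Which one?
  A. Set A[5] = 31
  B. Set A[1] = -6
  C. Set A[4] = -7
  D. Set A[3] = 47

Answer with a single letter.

Answer: B

Derivation:
Option A: A[5] 43->31, delta=-12, new_sum=140+(-12)=128
Option B: A[1] 39->-6, delta=-45, new_sum=140+(-45)=95 <-- matches target
Option C: A[4] -10->-7, delta=3, new_sum=140+(3)=143
Option D: A[3] 8->47, delta=39, new_sum=140+(39)=179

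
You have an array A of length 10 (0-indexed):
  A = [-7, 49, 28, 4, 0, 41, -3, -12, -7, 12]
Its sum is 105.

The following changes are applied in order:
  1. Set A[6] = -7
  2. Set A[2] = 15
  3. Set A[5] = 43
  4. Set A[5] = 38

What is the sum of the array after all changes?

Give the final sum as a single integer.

Answer: 85

Derivation:
Initial sum: 105
Change 1: A[6] -3 -> -7, delta = -4, sum = 101
Change 2: A[2] 28 -> 15, delta = -13, sum = 88
Change 3: A[5] 41 -> 43, delta = 2, sum = 90
Change 4: A[5] 43 -> 38, delta = -5, sum = 85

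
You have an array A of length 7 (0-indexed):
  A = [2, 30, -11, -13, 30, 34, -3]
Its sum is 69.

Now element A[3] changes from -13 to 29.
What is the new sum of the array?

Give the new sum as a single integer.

Old value at index 3: -13
New value at index 3: 29
Delta = 29 - -13 = 42
New sum = old_sum + delta = 69 + (42) = 111

Answer: 111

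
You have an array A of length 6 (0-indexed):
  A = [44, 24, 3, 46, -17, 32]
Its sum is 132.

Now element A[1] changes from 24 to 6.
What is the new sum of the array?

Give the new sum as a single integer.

Answer: 114

Derivation:
Old value at index 1: 24
New value at index 1: 6
Delta = 6 - 24 = -18
New sum = old_sum + delta = 132 + (-18) = 114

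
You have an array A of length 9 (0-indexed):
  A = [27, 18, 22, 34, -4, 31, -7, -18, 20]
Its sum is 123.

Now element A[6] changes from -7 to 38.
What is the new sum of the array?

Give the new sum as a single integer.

Answer: 168

Derivation:
Old value at index 6: -7
New value at index 6: 38
Delta = 38 - -7 = 45
New sum = old_sum + delta = 123 + (45) = 168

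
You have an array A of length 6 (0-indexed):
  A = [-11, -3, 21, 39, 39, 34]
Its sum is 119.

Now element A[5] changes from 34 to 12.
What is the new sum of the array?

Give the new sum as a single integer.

Old value at index 5: 34
New value at index 5: 12
Delta = 12 - 34 = -22
New sum = old_sum + delta = 119 + (-22) = 97

Answer: 97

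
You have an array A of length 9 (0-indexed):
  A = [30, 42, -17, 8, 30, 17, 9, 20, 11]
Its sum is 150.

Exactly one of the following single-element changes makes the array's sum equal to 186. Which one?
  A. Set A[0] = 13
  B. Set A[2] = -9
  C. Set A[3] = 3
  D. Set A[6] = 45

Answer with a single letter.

Option A: A[0] 30->13, delta=-17, new_sum=150+(-17)=133
Option B: A[2] -17->-9, delta=8, new_sum=150+(8)=158
Option C: A[3] 8->3, delta=-5, new_sum=150+(-5)=145
Option D: A[6] 9->45, delta=36, new_sum=150+(36)=186 <-- matches target

Answer: D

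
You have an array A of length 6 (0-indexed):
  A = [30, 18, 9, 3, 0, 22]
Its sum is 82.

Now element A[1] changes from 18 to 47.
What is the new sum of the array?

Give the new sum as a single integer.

Answer: 111

Derivation:
Old value at index 1: 18
New value at index 1: 47
Delta = 47 - 18 = 29
New sum = old_sum + delta = 82 + (29) = 111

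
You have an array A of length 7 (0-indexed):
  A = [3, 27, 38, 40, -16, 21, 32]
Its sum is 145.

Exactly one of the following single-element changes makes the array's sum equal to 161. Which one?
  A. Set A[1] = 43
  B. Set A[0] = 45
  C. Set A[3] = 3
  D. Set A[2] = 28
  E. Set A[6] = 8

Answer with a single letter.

Answer: A

Derivation:
Option A: A[1] 27->43, delta=16, new_sum=145+(16)=161 <-- matches target
Option B: A[0] 3->45, delta=42, new_sum=145+(42)=187
Option C: A[3] 40->3, delta=-37, new_sum=145+(-37)=108
Option D: A[2] 38->28, delta=-10, new_sum=145+(-10)=135
Option E: A[6] 32->8, delta=-24, new_sum=145+(-24)=121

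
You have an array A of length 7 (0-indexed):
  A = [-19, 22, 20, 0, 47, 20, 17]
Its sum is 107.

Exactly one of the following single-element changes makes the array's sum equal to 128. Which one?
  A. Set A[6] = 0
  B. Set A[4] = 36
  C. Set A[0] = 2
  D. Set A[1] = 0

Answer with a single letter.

Option A: A[6] 17->0, delta=-17, new_sum=107+(-17)=90
Option B: A[4] 47->36, delta=-11, new_sum=107+(-11)=96
Option C: A[0] -19->2, delta=21, new_sum=107+(21)=128 <-- matches target
Option D: A[1] 22->0, delta=-22, new_sum=107+(-22)=85

Answer: C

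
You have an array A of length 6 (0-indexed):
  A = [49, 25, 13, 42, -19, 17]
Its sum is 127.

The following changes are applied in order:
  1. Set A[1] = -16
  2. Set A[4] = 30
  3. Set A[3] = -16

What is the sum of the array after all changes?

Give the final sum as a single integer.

Answer: 77

Derivation:
Initial sum: 127
Change 1: A[1] 25 -> -16, delta = -41, sum = 86
Change 2: A[4] -19 -> 30, delta = 49, sum = 135
Change 3: A[3] 42 -> -16, delta = -58, sum = 77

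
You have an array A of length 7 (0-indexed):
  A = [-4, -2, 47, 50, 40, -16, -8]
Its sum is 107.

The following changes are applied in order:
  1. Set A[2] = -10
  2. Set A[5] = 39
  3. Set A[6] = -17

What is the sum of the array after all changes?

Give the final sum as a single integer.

Answer: 96

Derivation:
Initial sum: 107
Change 1: A[2] 47 -> -10, delta = -57, sum = 50
Change 2: A[5] -16 -> 39, delta = 55, sum = 105
Change 3: A[6] -8 -> -17, delta = -9, sum = 96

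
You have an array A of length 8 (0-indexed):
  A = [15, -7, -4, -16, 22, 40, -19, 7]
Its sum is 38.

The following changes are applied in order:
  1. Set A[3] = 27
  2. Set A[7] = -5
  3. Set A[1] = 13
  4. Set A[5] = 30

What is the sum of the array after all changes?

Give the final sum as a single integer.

Answer: 79

Derivation:
Initial sum: 38
Change 1: A[3] -16 -> 27, delta = 43, sum = 81
Change 2: A[7] 7 -> -5, delta = -12, sum = 69
Change 3: A[1] -7 -> 13, delta = 20, sum = 89
Change 4: A[5] 40 -> 30, delta = -10, sum = 79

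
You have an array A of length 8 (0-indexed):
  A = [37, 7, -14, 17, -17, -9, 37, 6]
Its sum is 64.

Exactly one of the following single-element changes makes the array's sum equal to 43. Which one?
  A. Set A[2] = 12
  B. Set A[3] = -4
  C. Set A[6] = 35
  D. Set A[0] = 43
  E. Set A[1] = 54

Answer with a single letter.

Option A: A[2] -14->12, delta=26, new_sum=64+(26)=90
Option B: A[3] 17->-4, delta=-21, new_sum=64+(-21)=43 <-- matches target
Option C: A[6] 37->35, delta=-2, new_sum=64+(-2)=62
Option D: A[0] 37->43, delta=6, new_sum=64+(6)=70
Option E: A[1] 7->54, delta=47, new_sum=64+(47)=111

Answer: B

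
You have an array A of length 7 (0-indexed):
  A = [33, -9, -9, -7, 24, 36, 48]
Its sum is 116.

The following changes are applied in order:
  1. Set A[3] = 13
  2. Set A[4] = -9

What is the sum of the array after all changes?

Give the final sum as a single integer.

Initial sum: 116
Change 1: A[3] -7 -> 13, delta = 20, sum = 136
Change 2: A[4] 24 -> -9, delta = -33, sum = 103

Answer: 103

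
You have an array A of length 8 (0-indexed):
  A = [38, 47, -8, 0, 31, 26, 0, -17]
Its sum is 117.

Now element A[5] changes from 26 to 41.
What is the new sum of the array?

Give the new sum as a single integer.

Answer: 132

Derivation:
Old value at index 5: 26
New value at index 5: 41
Delta = 41 - 26 = 15
New sum = old_sum + delta = 117 + (15) = 132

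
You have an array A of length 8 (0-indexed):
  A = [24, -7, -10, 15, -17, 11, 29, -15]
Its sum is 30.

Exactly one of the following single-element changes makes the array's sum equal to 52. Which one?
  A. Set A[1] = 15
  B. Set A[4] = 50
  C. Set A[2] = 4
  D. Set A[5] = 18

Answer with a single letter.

Option A: A[1] -7->15, delta=22, new_sum=30+(22)=52 <-- matches target
Option B: A[4] -17->50, delta=67, new_sum=30+(67)=97
Option C: A[2] -10->4, delta=14, new_sum=30+(14)=44
Option D: A[5] 11->18, delta=7, new_sum=30+(7)=37

Answer: A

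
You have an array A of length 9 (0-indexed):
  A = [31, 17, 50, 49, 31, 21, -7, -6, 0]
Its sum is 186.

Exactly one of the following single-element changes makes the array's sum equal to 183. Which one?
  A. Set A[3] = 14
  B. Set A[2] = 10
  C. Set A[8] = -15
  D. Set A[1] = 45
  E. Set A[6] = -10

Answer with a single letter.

Answer: E

Derivation:
Option A: A[3] 49->14, delta=-35, new_sum=186+(-35)=151
Option B: A[2] 50->10, delta=-40, new_sum=186+(-40)=146
Option C: A[8] 0->-15, delta=-15, new_sum=186+(-15)=171
Option D: A[1] 17->45, delta=28, new_sum=186+(28)=214
Option E: A[6] -7->-10, delta=-3, new_sum=186+(-3)=183 <-- matches target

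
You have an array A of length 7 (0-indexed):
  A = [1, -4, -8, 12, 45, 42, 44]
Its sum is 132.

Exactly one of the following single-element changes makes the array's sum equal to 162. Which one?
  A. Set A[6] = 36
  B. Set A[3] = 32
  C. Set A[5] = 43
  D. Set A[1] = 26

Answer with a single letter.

Option A: A[6] 44->36, delta=-8, new_sum=132+(-8)=124
Option B: A[3] 12->32, delta=20, new_sum=132+(20)=152
Option C: A[5] 42->43, delta=1, new_sum=132+(1)=133
Option D: A[1] -4->26, delta=30, new_sum=132+(30)=162 <-- matches target

Answer: D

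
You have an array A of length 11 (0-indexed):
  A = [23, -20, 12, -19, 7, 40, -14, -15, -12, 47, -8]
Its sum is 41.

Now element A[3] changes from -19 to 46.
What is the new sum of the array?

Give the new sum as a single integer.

Old value at index 3: -19
New value at index 3: 46
Delta = 46 - -19 = 65
New sum = old_sum + delta = 41 + (65) = 106

Answer: 106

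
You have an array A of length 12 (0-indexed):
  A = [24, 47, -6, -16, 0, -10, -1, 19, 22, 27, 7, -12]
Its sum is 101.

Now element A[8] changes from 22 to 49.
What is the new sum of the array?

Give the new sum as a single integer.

Old value at index 8: 22
New value at index 8: 49
Delta = 49 - 22 = 27
New sum = old_sum + delta = 101 + (27) = 128

Answer: 128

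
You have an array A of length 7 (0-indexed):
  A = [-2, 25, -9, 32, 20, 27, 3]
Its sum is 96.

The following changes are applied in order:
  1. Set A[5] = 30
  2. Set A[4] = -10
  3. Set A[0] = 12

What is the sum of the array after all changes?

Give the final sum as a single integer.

Answer: 83

Derivation:
Initial sum: 96
Change 1: A[5] 27 -> 30, delta = 3, sum = 99
Change 2: A[4] 20 -> -10, delta = -30, sum = 69
Change 3: A[0] -2 -> 12, delta = 14, sum = 83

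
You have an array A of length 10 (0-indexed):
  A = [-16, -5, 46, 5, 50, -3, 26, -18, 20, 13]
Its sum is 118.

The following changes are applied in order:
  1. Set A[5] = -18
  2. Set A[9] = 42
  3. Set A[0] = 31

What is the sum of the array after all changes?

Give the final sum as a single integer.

Answer: 179

Derivation:
Initial sum: 118
Change 1: A[5] -3 -> -18, delta = -15, sum = 103
Change 2: A[9] 13 -> 42, delta = 29, sum = 132
Change 3: A[0] -16 -> 31, delta = 47, sum = 179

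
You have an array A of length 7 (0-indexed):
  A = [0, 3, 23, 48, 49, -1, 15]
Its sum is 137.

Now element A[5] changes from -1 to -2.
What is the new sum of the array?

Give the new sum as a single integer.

Answer: 136

Derivation:
Old value at index 5: -1
New value at index 5: -2
Delta = -2 - -1 = -1
New sum = old_sum + delta = 137 + (-1) = 136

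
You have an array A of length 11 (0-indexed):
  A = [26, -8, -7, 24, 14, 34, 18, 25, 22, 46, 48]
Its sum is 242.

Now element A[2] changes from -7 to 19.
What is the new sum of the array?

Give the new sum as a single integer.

Old value at index 2: -7
New value at index 2: 19
Delta = 19 - -7 = 26
New sum = old_sum + delta = 242 + (26) = 268

Answer: 268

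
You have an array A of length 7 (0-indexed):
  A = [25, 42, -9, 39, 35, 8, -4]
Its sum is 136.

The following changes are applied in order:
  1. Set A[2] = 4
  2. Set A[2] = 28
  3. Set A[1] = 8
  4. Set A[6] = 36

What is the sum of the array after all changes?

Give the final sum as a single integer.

Initial sum: 136
Change 1: A[2] -9 -> 4, delta = 13, sum = 149
Change 2: A[2] 4 -> 28, delta = 24, sum = 173
Change 3: A[1] 42 -> 8, delta = -34, sum = 139
Change 4: A[6] -4 -> 36, delta = 40, sum = 179

Answer: 179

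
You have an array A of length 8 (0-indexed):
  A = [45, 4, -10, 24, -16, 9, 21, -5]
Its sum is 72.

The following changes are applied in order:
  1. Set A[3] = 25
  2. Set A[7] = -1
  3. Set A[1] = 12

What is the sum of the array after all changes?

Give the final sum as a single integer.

Initial sum: 72
Change 1: A[3] 24 -> 25, delta = 1, sum = 73
Change 2: A[7] -5 -> -1, delta = 4, sum = 77
Change 3: A[1] 4 -> 12, delta = 8, sum = 85

Answer: 85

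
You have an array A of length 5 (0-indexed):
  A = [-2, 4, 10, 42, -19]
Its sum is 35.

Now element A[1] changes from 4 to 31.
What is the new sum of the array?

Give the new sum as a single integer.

Old value at index 1: 4
New value at index 1: 31
Delta = 31 - 4 = 27
New sum = old_sum + delta = 35 + (27) = 62

Answer: 62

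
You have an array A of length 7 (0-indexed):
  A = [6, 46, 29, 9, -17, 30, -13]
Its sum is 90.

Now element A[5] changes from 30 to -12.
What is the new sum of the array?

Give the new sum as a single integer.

Answer: 48

Derivation:
Old value at index 5: 30
New value at index 5: -12
Delta = -12 - 30 = -42
New sum = old_sum + delta = 90 + (-42) = 48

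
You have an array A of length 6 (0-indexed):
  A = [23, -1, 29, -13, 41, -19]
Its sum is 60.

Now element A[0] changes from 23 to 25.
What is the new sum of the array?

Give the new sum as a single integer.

Answer: 62

Derivation:
Old value at index 0: 23
New value at index 0: 25
Delta = 25 - 23 = 2
New sum = old_sum + delta = 60 + (2) = 62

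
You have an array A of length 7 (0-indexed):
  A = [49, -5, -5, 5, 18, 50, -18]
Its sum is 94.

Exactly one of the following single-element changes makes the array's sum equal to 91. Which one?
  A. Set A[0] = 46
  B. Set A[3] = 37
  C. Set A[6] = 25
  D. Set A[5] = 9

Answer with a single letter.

Option A: A[0] 49->46, delta=-3, new_sum=94+(-3)=91 <-- matches target
Option B: A[3] 5->37, delta=32, new_sum=94+(32)=126
Option C: A[6] -18->25, delta=43, new_sum=94+(43)=137
Option D: A[5] 50->9, delta=-41, new_sum=94+(-41)=53

Answer: A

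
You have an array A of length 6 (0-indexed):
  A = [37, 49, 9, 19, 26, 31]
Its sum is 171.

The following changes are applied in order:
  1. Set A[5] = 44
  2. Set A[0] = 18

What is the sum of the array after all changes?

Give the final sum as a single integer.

Initial sum: 171
Change 1: A[5] 31 -> 44, delta = 13, sum = 184
Change 2: A[0] 37 -> 18, delta = -19, sum = 165

Answer: 165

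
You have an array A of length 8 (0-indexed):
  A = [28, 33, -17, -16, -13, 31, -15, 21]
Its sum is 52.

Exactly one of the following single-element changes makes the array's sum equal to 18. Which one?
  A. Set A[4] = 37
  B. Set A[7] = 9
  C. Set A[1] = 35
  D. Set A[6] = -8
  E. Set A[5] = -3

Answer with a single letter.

Answer: E

Derivation:
Option A: A[4] -13->37, delta=50, new_sum=52+(50)=102
Option B: A[7] 21->9, delta=-12, new_sum=52+(-12)=40
Option C: A[1] 33->35, delta=2, new_sum=52+(2)=54
Option D: A[6] -15->-8, delta=7, new_sum=52+(7)=59
Option E: A[5] 31->-3, delta=-34, new_sum=52+(-34)=18 <-- matches target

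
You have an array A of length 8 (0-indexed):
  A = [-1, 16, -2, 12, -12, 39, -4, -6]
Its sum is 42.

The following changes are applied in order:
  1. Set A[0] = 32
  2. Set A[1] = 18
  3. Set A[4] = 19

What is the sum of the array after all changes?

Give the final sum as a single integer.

Answer: 108

Derivation:
Initial sum: 42
Change 1: A[0] -1 -> 32, delta = 33, sum = 75
Change 2: A[1] 16 -> 18, delta = 2, sum = 77
Change 3: A[4] -12 -> 19, delta = 31, sum = 108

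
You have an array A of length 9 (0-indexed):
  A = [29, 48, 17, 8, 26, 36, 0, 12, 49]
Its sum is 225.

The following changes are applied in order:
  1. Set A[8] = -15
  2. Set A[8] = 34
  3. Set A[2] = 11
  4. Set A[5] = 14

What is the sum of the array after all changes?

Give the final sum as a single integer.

Initial sum: 225
Change 1: A[8] 49 -> -15, delta = -64, sum = 161
Change 2: A[8] -15 -> 34, delta = 49, sum = 210
Change 3: A[2] 17 -> 11, delta = -6, sum = 204
Change 4: A[5] 36 -> 14, delta = -22, sum = 182

Answer: 182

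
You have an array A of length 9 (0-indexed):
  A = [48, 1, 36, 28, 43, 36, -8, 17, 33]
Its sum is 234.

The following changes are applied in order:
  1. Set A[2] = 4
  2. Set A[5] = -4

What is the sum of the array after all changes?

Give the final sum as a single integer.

Answer: 162

Derivation:
Initial sum: 234
Change 1: A[2] 36 -> 4, delta = -32, sum = 202
Change 2: A[5] 36 -> -4, delta = -40, sum = 162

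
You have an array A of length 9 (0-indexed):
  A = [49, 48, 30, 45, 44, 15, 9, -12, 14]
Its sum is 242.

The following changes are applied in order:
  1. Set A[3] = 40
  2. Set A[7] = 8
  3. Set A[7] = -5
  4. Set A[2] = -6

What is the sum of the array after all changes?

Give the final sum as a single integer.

Answer: 208

Derivation:
Initial sum: 242
Change 1: A[3] 45 -> 40, delta = -5, sum = 237
Change 2: A[7] -12 -> 8, delta = 20, sum = 257
Change 3: A[7] 8 -> -5, delta = -13, sum = 244
Change 4: A[2] 30 -> -6, delta = -36, sum = 208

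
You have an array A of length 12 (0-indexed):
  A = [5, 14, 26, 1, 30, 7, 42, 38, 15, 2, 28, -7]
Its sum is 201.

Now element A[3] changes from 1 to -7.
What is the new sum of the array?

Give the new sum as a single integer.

Old value at index 3: 1
New value at index 3: -7
Delta = -7 - 1 = -8
New sum = old_sum + delta = 201 + (-8) = 193

Answer: 193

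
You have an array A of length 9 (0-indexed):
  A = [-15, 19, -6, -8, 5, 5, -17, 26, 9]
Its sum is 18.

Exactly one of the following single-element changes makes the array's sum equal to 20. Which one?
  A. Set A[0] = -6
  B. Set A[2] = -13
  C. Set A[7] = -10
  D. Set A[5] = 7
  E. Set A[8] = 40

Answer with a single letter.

Answer: D

Derivation:
Option A: A[0] -15->-6, delta=9, new_sum=18+(9)=27
Option B: A[2] -6->-13, delta=-7, new_sum=18+(-7)=11
Option C: A[7] 26->-10, delta=-36, new_sum=18+(-36)=-18
Option D: A[5] 5->7, delta=2, new_sum=18+(2)=20 <-- matches target
Option E: A[8] 9->40, delta=31, new_sum=18+(31)=49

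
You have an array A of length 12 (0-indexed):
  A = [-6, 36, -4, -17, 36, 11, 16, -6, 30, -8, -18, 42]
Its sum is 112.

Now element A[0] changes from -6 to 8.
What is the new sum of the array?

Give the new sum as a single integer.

Old value at index 0: -6
New value at index 0: 8
Delta = 8 - -6 = 14
New sum = old_sum + delta = 112 + (14) = 126

Answer: 126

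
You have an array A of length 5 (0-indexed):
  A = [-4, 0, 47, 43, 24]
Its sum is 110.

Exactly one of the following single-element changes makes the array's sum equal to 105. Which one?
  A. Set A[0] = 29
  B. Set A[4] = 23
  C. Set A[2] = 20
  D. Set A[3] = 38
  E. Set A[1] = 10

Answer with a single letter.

Answer: D

Derivation:
Option A: A[0] -4->29, delta=33, new_sum=110+(33)=143
Option B: A[4] 24->23, delta=-1, new_sum=110+(-1)=109
Option C: A[2] 47->20, delta=-27, new_sum=110+(-27)=83
Option D: A[3] 43->38, delta=-5, new_sum=110+(-5)=105 <-- matches target
Option E: A[1] 0->10, delta=10, new_sum=110+(10)=120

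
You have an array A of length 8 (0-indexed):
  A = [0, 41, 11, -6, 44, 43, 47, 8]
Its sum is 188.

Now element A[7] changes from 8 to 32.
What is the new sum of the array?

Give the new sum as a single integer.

Answer: 212

Derivation:
Old value at index 7: 8
New value at index 7: 32
Delta = 32 - 8 = 24
New sum = old_sum + delta = 188 + (24) = 212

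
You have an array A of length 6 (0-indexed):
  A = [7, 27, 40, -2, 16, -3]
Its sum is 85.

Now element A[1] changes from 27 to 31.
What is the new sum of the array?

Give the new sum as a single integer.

Old value at index 1: 27
New value at index 1: 31
Delta = 31 - 27 = 4
New sum = old_sum + delta = 85 + (4) = 89

Answer: 89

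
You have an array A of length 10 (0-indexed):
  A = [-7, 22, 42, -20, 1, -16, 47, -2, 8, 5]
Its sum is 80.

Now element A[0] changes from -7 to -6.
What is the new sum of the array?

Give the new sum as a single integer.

Old value at index 0: -7
New value at index 0: -6
Delta = -6 - -7 = 1
New sum = old_sum + delta = 80 + (1) = 81

Answer: 81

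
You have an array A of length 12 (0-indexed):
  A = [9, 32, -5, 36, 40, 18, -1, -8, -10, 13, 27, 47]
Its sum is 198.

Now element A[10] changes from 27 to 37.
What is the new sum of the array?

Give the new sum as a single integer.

Answer: 208

Derivation:
Old value at index 10: 27
New value at index 10: 37
Delta = 37 - 27 = 10
New sum = old_sum + delta = 198 + (10) = 208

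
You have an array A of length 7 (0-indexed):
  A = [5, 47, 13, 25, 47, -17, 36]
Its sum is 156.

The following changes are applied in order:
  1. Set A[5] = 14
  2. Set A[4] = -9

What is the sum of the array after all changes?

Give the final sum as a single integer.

Initial sum: 156
Change 1: A[5] -17 -> 14, delta = 31, sum = 187
Change 2: A[4] 47 -> -9, delta = -56, sum = 131

Answer: 131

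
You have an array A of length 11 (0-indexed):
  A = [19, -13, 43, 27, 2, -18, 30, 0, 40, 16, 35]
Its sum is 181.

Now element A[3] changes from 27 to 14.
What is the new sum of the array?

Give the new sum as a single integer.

Old value at index 3: 27
New value at index 3: 14
Delta = 14 - 27 = -13
New sum = old_sum + delta = 181 + (-13) = 168

Answer: 168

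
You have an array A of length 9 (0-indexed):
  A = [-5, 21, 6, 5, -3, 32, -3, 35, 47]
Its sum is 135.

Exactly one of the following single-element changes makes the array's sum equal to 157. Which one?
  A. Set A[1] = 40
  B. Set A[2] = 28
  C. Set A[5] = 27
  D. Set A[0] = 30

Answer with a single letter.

Option A: A[1] 21->40, delta=19, new_sum=135+(19)=154
Option B: A[2] 6->28, delta=22, new_sum=135+(22)=157 <-- matches target
Option C: A[5] 32->27, delta=-5, new_sum=135+(-5)=130
Option D: A[0] -5->30, delta=35, new_sum=135+(35)=170

Answer: B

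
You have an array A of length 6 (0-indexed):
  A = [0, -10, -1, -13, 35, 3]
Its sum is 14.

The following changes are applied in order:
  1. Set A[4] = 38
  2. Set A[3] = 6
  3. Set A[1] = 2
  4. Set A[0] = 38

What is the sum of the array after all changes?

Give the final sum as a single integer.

Initial sum: 14
Change 1: A[4] 35 -> 38, delta = 3, sum = 17
Change 2: A[3] -13 -> 6, delta = 19, sum = 36
Change 3: A[1] -10 -> 2, delta = 12, sum = 48
Change 4: A[0] 0 -> 38, delta = 38, sum = 86

Answer: 86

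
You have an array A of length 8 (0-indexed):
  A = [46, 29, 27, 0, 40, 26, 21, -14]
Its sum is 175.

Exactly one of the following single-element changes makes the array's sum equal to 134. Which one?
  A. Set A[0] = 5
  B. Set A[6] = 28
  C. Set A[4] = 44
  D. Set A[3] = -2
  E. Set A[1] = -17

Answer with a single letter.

Answer: A

Derivation:
Option A: A[0] 46->5, delta=-41, new_sum=175+(-41)=134 <-- matches target
Option B: A[6] 21->28, delta=7, new_sum=175+(7)=182
Option C: A[4] 40->44, delta=4, new_sum=175+(4)=179
Option D: A[3] 0->-2, delta=-2, new_sum=175+(-2)=173
Option E: A[1] 29->-17, delta=-46, new_sum=175+(-46)=129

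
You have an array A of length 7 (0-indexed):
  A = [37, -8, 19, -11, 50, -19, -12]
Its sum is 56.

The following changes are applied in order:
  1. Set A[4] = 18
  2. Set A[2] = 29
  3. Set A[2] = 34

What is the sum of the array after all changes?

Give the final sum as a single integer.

Answer: 39

Derivation:
Initial sum: 56
Change 1: A[4] 50 -> 18, delta = -32, sum = 24
Change 2: A[2] 19 -> 29, delta = 10, sum = 34
Change 3: A[2] 29 -> 34, delta = 5, sum = 39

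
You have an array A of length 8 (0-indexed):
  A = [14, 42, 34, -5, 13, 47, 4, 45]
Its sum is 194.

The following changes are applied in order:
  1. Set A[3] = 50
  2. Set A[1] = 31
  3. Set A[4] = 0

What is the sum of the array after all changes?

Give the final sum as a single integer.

Answer: 225

Derivation:
Initial sum: 194
Change 1: A[3] -5 -> 50, delta = 55, sum = 249
Change 2: A[1] 42 -> 31, delta = -11, sum = 238
Change 3: A[4] 13 -> 0, delta = -13, sum = 225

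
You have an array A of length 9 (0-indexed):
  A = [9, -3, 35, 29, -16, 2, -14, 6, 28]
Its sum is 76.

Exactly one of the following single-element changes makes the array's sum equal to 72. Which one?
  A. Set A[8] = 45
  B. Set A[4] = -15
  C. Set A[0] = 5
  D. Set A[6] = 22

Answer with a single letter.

Option A: A[8] 28->45, delta=17, new_sum=76+(17)=93
Option B: A[4] -16->-15, delta=1, new_sum=76+(1)=77
Option C: A[0] 9->5, delta=-4, new_sum=76+(-4)=72 <-- matches target
Option D: A[6] -14->22, delta=36, new_sum=76+(36)=112

Answer: C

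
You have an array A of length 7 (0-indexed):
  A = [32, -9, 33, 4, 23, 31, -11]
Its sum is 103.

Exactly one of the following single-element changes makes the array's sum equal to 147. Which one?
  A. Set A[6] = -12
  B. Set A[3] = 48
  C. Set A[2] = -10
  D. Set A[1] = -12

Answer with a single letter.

Answer: B

Derivation:
Option A: A[6] -11->-12, delta=-1, new_sum=103+(-1)=102
Option B: A[3] 4->48, delta=44, new_sum=103+(44)=147 <-- matches target
Option C: A[2] 33->-10, delta=-43, new_sum=103+(-43)=60
Option D: A[1] -9->-12, delta=-3, new_sum=103+(-3)=100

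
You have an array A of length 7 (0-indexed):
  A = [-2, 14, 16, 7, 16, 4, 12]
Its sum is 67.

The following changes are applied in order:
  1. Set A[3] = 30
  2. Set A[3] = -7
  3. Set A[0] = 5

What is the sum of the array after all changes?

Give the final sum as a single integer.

Answer: 60

Derivation:
Initial sum: 67
Change 1: A[3] 7 -> 30, delta = 23, sum = 90
Change 2: A[3] 30 -> -7, delta = -37, sum = 53
Change 3: A[0] -2 -> 5, delta = 7, sum = 60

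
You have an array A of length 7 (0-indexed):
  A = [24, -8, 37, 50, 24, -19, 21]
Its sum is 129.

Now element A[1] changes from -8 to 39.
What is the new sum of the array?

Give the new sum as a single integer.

Answer: 176

Derivation:
Old value at index 1: -8
New value at index 1: 39
Delta = 39 - -8 = 47
New sum = old_sum + delta = 129 + (47) = 176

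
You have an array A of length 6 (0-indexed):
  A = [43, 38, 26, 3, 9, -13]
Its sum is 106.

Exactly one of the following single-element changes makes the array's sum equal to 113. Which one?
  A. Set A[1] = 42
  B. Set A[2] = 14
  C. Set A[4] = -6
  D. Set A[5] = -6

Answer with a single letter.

Option A: A[1] 38->42, delta=4, new_sum=106+(4)=110
Option B: A[2] 26->14, delta=-12, new_sum=106+(-12)=94
Option C: A[4] 9->-6, delta=-15, new_sum=106+(-15)=91
Option D: A[5] -13->-6, delta=7, new_sum=106+(7)=113 <-- matches target

Answer: D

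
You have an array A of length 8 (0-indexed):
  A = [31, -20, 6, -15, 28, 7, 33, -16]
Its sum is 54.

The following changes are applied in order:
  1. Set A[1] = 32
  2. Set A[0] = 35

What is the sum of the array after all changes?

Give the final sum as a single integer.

Initial sum: 54
Change 1: A[1] -20 -> 32, delta = 52, sum = 106
Change 2: A[0] 31 -> 35, delta = 4, sum = 110

Answer: 110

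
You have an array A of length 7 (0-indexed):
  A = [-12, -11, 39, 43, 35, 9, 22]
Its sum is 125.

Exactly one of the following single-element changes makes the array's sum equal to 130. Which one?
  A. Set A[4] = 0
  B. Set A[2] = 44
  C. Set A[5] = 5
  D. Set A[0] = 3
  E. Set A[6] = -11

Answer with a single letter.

Answer: B

Derivation:
Option A: A[4] 35->0, delta=-35, new_sum=125+(-35)=90
Option B: A[2] 39->44, delta=5, new_sum=125+(5)=130 <-- matches target
Option C: A[5] 9->5, delta=-4, new_sum=125+(-4)=121
Option D: A[0] -12->3, delta=15, new_sum=125+(15)=140
Option E: A[6] 22->-11, delta=-33, new_sum=125+(-33)=92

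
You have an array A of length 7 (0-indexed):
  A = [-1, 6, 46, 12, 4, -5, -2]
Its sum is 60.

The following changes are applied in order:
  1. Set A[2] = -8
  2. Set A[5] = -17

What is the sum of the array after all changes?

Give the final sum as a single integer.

Answer: -6

Derivation:
Initial sum: 60
Change 1: A[2] 46 -> -8, delta = -54, sum = 6
Change 2: A[5] -5 -> -17, delta = -12, sum = -6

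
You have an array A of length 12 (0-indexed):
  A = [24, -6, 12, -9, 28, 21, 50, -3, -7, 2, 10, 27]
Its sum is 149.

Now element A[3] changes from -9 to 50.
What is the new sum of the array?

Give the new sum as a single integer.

Old value at index 3: -9
New value at index 3: 50
Delta = 50 - -9 = 59
New sum = old_sum + delta = 149 + (59) = 208

Answer: 208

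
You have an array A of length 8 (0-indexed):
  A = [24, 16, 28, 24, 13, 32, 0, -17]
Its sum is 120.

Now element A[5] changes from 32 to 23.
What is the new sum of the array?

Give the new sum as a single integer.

Answer: 111

Derivation:
Old value at index 5: 32
New value at index 5: 23
Delta = 23 - 32 = -9
New sum = old_sum + delta = 120 + (-9) = 111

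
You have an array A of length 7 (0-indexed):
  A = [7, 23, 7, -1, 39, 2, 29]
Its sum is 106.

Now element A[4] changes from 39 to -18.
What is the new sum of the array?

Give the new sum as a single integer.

Old value at index 4: 39
New value at index 4: -18
Delta = -18 - 39 = -57
New sum = old_sum + delta = 106 + (-57) = 49

Answer: 49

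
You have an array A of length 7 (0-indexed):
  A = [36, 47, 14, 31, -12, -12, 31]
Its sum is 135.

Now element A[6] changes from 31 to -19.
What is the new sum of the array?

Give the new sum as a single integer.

Old value at index 6: 31
New value at index 6: -19
Delta = -19 - 31 = -50
New sum = old_sum + delta = 135 + (-50) = 85

Answer: 85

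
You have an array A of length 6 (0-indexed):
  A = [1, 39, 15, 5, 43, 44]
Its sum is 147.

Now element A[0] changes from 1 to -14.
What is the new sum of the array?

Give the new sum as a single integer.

Old value at index 0: 1
New value at index 0: -14
Delta = -14 - 1 = -15
New sum = old_sum + delta = 147 + (-15) = 132

Answer: 132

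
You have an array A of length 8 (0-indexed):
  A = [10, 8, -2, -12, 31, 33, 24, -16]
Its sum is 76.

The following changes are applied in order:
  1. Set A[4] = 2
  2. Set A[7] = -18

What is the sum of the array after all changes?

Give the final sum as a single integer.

Answer: 45

Derivation:
Initial sum: 76
Change 1: A[4] 31 -> 2, delta = -29, sum = 47
Change 2: A[7] -16 -> -18, delta = -2, sum = 45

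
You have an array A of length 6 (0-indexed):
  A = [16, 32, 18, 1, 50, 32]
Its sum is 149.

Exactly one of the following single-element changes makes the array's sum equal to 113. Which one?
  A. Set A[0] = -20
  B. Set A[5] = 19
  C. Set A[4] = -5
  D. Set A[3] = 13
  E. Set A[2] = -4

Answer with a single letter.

Option A: A[0] 16->-20, delta=-36, new_sum=149+(-36)=113 <-- matches target
Option B: A[5] 32->19, delta=-13, new_sum=149+(-13)=136
Option C: A[4] 50->-5, delta=-55, new_sum=149+(-55)=94
Option D: A[3] 1->13, delta=12, new_sum=149+(12)=161
Option E: A[2] 18->-4, delta=-22, new_sum=149+(-22)=127

Answer: A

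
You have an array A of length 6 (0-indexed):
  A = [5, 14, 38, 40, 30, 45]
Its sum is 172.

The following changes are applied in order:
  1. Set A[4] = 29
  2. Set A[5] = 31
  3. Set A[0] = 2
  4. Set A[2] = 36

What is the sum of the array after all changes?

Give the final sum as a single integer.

Initial sum: 172
Change 1: A[4] 30 -> 29, delta = -1, sum = 171
Change 2: A[5] 45 -> 31, delta = -14, sum = 157
Change 3: A[0] 5 -> 2, delta = -3, sum = 154
Change 4: A[2] 38 -> 36, delta = -2, sum = 152

Answer: 152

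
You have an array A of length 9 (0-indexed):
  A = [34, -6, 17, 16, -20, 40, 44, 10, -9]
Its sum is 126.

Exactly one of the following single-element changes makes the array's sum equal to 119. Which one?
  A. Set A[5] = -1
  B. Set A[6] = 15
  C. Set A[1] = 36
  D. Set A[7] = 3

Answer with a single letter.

Option A: A[5] 40->-1, delta=-41, new_sum=126+(-41)=85
Option B: A[6] 44->15, delta=-29, new_sum=126+(-29)=97
Option C: A[1] -6->36, delta=42, new_sum=126+(42)=168
Option D: A[7] 10->3, delta=-7, new_sum=126+(-7)=119 <-- matches target

Answer: D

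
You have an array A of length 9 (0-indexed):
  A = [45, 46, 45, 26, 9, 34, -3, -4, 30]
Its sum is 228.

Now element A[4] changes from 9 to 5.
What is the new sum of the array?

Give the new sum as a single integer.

Old value at index 4: 9
New value at index 4: 5
Delta = 5 - 9 = -4
New sum = old_sum + delta = 228 + (-4) = 224

Answer: 224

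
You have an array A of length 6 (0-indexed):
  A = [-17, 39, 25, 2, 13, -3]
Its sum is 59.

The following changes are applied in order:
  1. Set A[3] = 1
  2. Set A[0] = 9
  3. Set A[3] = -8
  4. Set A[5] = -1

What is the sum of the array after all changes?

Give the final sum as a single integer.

Answer: 77

Derivation:
Initial sum: 59
Change 1: A[3] 2 -> 1, delta = -1, sum = 58
Change 2: A[0] -17 -> 9, delta = 26, sum = 84
Change 3: A[3] 1 -> -8, delta = -9, sum = 75
Change 4: A[5] -3 -> -1, delta = 2, sum = 77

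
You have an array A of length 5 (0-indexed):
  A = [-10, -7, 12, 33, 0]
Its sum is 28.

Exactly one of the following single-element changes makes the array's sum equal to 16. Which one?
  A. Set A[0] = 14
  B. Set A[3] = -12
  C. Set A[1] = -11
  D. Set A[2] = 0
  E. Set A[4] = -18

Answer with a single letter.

Answer: D

Derivation:
Option A: A[0] -10->14, delta=24, new_sum=28+(24)=52
Option B: A[3] 33->-12, delta=-45, new_sum=28+(-45)=-17
Option C: A[1] -7->-11, delta=-4, new_sum=28+(-4)=24
Option D: A[2] 12->0, delta=-12, new_sum=28+(-12)=16 <-- matches target
Option E: A[4] 0->-18, delta=-18, new_sum=28+(-18)=10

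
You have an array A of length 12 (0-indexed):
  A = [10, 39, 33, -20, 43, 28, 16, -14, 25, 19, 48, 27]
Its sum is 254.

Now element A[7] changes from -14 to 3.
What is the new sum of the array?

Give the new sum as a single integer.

Answer: 271

Derivation:
Old value at index 7: -14
New value at index 7: 3
Delta = 3 - -14 = 17
New sum = old_sum + delta = 254 + (17) = 271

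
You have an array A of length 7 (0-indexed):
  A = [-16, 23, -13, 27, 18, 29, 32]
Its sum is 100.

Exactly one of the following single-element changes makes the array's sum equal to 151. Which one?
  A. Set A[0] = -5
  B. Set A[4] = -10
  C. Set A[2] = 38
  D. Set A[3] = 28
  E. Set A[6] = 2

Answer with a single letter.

Answer: C

Derivation:
Option A: A[0] -16->-5, delta=11, new_sum=100+(11)=111
Option B: A[4] 18->-10, delta=-28, new_sum=100+(-28)=72
Option C: A[2] -13->38, delta=51, new_sum=100+(51)=151 <-- matches target
Option D: A[3] 27->28, delta=1, new_sum=100+(1)=101
Option E: A[6] 32->2, delta=-30, new_sum=100+(-30)=70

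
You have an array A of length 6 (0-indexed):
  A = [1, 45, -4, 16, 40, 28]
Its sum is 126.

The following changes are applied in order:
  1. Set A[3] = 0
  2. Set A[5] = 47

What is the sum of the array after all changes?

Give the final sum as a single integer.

Initial sum: 126
Change 1: A[3] 16 -> 0, delta = -16, sum = 110
Change 2: A[5] 28 -> 47, delta = 19, sum = 129

Answer: 129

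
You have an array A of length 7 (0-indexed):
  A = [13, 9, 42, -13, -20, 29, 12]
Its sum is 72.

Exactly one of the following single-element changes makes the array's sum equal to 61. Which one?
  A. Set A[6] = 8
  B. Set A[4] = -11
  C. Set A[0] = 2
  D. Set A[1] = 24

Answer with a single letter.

Answer: C

Derivation:
Option A: A[6] 12->8, delta=-4, new_sum=72+(-4)=68
Option B: A[4] -20->-11, delta=9, new_sum=72+(9)=81
Option C: A[0] 13->2, delta=-11, new_sum=72+(-11)=61 <-- matches target
Option D: A[1] 9->24, delta=15, new_sum=72+(15)=87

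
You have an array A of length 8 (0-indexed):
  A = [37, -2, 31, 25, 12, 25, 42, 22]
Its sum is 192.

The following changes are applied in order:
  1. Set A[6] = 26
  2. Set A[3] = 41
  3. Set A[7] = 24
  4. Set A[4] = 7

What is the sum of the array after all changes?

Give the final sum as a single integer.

Initial sum: 192
Change 1: A[6] 42 -> 26, delta = -16, sum = 176
Change 2: A[3] 25 -> 41, delta = 16, sum = 192
Change 3: A[7] 22 -> 24, delta = 2, sum = 194
Change 4: A[4] 12 -> 7, delta = -5, sum = 189

Answer: 189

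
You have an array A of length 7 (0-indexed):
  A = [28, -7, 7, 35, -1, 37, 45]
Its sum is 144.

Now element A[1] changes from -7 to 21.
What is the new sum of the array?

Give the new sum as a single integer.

Answer: 172

Derivation:
Old value at index 1: -7
New value at index 1: 21
Delta = 21 - -7 = 28
New sum = old_sum + delta = 144 + (28) = 172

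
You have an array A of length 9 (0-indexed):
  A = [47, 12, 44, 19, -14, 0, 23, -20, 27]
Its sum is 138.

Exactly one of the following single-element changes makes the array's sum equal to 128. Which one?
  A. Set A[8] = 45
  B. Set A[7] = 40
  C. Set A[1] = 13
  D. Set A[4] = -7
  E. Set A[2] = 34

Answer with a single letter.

Option A: A[8] 27->45, delta=18, new_sum=138+(18)=156
Option B: A[7] -20->40, delta=60, new_sum=138+(60)=198
Option C: A[1] 12->13, delta=1, new_sum=138+(1)=139
Option D: A[4] -14->-7, delta=7, new_sum=138+(7)=145
Option E: A[2] 44->34, delta=-10, new_sum=138+(-10)=128 <-- matches target

Answer: E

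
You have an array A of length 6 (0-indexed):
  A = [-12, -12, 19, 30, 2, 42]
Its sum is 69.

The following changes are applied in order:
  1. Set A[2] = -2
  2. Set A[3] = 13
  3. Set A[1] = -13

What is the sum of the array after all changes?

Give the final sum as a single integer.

Initial sum: 69
Change 1: A[2] 19 -> -2, delta = -21, sum = 48
Change 2: A[3] 30 -> 13, delta = -17, sum = 31
Change 3: A[1] -12 -> -13, delta = -1, sum = 30

Answer: 30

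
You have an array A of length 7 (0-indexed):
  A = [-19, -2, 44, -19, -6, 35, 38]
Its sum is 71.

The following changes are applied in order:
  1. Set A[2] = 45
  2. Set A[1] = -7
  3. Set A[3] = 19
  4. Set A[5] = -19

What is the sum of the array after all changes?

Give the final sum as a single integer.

Answer: 51

Derivation:
Initial sum: 71
Change 1: A[2] 44 -> 45, delta = 1, sum = 72
Change 2: A[1] -2 -> -7, delta = -5, sum = 67
Change 3: A[3] -19 -> 19, delta = 38, sum = 105
Change 4: A[5] 35 -> -19, delta = -54, sum = 51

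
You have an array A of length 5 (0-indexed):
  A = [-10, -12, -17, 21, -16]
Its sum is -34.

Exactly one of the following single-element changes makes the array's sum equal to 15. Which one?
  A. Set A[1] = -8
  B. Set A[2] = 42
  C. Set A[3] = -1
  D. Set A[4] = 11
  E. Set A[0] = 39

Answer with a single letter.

Option A: A[1] -12->-8, delta=4, new_sum=-34+(4)=-30
Option B: A[2] -17->42, delta=59, new_sum=-34+(59)=25
Option C: A[3] 21->-1, delta=-22, new_sum=-34+(-22)=-56
Option D: A[4] -16->11, delta=27, new_sum=-34+(27)=-7
Option E: A[0] -10->39, delta=49, new_sum=-34+(49)=15 <-- matches target

Answer: E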